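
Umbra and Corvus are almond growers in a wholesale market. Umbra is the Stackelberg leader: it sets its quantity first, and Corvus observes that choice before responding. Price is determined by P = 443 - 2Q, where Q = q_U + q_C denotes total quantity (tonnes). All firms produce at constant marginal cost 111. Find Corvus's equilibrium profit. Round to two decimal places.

3444.50

The follower Corvus best-responds to any q_U: π_C = (443 - 2Q)q_C - 111q_C.
Setting the follower's marginal profit to zero, 332 - 2q_U - 4q_C = 0, i.e. q_C = (332 - 2q_U)/4.
Umbra substitutes q_C(q_U) into its own profit: π_U = q_U(443 - 2q_U - (332 - 2q_U)/2) - 111q_U = (277 - q_U)q_U - 111q_U.
Maximising: ∂π_U/∂q_U = 166 - 2q_U = 0, giving q_U = 83.
Then q_C = (332 - 2·83)/4 = 83/2.
Price P = 443 - 2·(249/2) = 194.
Corvus's profit: (194 - 111)·(83/2) = 3444.5000.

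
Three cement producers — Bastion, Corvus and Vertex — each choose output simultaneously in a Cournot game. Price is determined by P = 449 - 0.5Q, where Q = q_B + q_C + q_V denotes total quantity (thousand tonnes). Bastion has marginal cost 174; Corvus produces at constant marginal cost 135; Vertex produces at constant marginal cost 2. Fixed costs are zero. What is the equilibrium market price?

190

Bastion's profit: π_B = (449 - 0.5Q)q_B - (174q_B). Setting ∂π_B/∂q_B = 0: 275 - q_B - (1/2)(q_C + q_V) = 0.
Corvus's first-order condition: 314 - q_C - (1/2)(q_B + q_V) = 0.
Vertex's profit: π_V = (449 - 0.5Q)q_V - (2q_V). Setting ∂π_V/∂q_V = 0: 447 - q_V - (1/2)(q_B + q_C) = 0.
Adding the 3 conditions: 1036 − Q − Q = 0, i.e. Q = 518.
Back-substituting: q_B = (275 − 259)/(1/2) = 32, q_C = (314 − 259)/(1/2) = 110, q_V = (447 − 259)/(1/2) = 376.
Total output Q = 518, so price P = 449 - (1/2)·518 = 190.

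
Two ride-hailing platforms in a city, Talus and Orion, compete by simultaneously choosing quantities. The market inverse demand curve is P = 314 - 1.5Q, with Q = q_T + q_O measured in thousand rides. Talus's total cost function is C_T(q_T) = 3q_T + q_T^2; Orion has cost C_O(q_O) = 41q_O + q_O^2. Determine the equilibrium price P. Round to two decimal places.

Talus's profit: π_T = (314 - 1.5Q)q_T - (3q_T + q_T²). Setting ∂π_T/∂q_T = 0: 311 - 5q_T - (3/2)(q_O) = 0.
Orion's profit: π_O = (314 - 1.5Q)q_O - (41q_O + q_O²). Setting ∂π_O/∂q_O = 0: 273 - 5q_O - (3/2)(q_T) = 0.
So q_T = (311 - (3/2)q_O)/5 and q_O = (273 - (3/2)q_T)/5.
Substituting one into the other gives q_T = 50.3516 and q_O = 39.4945.
Total output Q = 1168/13, so price P = 314 - (3/2)·(1168/13) = 179.2308.

179.23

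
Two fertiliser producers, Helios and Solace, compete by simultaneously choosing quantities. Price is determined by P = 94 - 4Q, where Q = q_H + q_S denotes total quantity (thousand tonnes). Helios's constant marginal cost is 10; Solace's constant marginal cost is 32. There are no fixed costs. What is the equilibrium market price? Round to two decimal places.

45.33

Helios's profit: π_H = (94 - 4Q)q_H - (10q_H). Setting ∂π_H/∂q_H = 0: 84 - 8q_H - 4(q_S) = 0.
Solace's first-order condition: 62 - 8q_S - 4(q_H) = 0.
So q_H = (84 - 4q_S)/8 and q_S = (62 - 4q_H)/8.
Solving the pair: q_H = 53/6, q_S = 10/3.
Total output Q = 73/6, so price P = 94 - 4·(73/6) = 136/3.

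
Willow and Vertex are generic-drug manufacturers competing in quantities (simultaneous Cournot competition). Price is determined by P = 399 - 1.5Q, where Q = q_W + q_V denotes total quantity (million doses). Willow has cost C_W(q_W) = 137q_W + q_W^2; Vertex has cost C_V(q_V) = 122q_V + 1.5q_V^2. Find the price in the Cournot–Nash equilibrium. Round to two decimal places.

Willow's profit: π_W = (399 - 1.5Q)q_W - (137q_W + q_W²). Setting ∂π_W/∂q_W = 0: 262 - 5q_W - (3/2)(q_V) = 0.
Vertex's first-order condition: 277 - 6q_V - (3/2)(q_W) = 0.
Best responses: q_W = (262 - (3/2)q_V)/5, q_V = (277 - (3/2)q_W)/6.
Substituting one into the other gives q_W = 1542/37 and q_V = 35.7477.
Total output Q = 77.4234, so price P = 399 - (3/2)·77.4234 = 282.8649.

282.86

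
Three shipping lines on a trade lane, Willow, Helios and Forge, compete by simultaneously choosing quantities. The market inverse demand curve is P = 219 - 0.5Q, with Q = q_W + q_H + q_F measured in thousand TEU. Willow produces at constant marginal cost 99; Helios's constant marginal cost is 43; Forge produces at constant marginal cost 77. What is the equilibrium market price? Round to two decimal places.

109.50

Willow's profit: π_W = (219 - 0.5Q)q_W - (99q_W). Setting ∂π_W/∂q_W = 0: 120 - q_W - (1/2)(q_H + q_F) = 0.
Helios's first-order condition: 176 - q_H - (1/2)(q_W + q_F) = 0.
Forge's first-order condition: 142 - q_F - (1/2)(q_W + q_H) = 0.
Summing all 3 equations gives 438 − 2Q = 0, hence Q = 219.
Back-substituting: q_W = (120 − 219/2)/(1/2) = 21, q_H = (176 − 219/2)/(1/2) = 133, q_F = (142 − 219/2)/(1/2) = 65.
Total output Q = 219, so price P = 219 - (1/2)·219 = 219/2.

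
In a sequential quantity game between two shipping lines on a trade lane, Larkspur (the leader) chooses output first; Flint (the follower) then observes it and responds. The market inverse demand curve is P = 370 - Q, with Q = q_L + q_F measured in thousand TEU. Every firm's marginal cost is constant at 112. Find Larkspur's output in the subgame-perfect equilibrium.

129

The follower Flint best-responds to any q_L: π_F = (370 - Q)q_F - 112q_F.
Follower FOC: 258 - q_L - 2q_F = 0, so q_F(q_L) = (258 - q_L)/2.
The leader anticipates this reaction. Substituting into P = 370 - Q gives P = 241 - (1/2)q_L, so π_L = (241 - (1/2)q_L)q_L - 112q_L.
Maximising: ∂π_L/∂q_L = 129 - q_L = 0, giving q_L = 129.
Then q_F = (258 - 129)/2 = 129/2.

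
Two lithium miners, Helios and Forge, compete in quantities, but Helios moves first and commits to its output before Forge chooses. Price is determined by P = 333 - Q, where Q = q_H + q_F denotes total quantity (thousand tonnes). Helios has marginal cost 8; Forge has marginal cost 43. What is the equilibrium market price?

98

The follower Forge best-responds to any q_H: π_F = (333 - Q)q_F - 43q_F.
Setting the follower's marginal profit to zero, 290 - q_H - 2q_F = 0, i.e. q_F = (290 - q_H)/2.
Helios substitutes q_F(q_H) into its own profit: π_H = q_H(333 - q_H - (290 - q_H)/2) - 8q_H = (188 - (1/2)q_H)q_H - 8q_H.
Leader FOC: 180 - q_H = 0, so q_H = 180.
Then q_F = (290 - 180)/2 = 55.
Total output Q = 235, so price P = 333 - 235 = 98.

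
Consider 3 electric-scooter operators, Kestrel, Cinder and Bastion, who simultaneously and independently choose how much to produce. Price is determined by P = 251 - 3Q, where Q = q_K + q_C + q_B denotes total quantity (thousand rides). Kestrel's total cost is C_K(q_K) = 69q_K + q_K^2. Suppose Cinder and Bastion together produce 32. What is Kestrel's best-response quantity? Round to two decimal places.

With rivals' combined output fixed at 32, Kestrel's profit is π_K = (251 - 3·32 - 3q_K)q_K - (69q_K + q_K²) = (155 - 3q_K)q_K - (69q_K + q_K²).
∂π_K/∂q_K = 86 - 8q_K = 0, so q_K = 43/4.

10.75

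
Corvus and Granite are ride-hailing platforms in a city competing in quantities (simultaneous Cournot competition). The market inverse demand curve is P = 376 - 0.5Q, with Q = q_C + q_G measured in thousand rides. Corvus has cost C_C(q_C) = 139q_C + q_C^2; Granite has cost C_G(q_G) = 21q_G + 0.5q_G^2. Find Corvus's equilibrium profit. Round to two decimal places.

3988.46

Corvus's profit: π_C = (376 - 0.5Q)q_C - (139q_C + q_C²). Setting ∂π_C/∂q_C = 0: 237 - 3q_C - (1/2)(q_G) = 0.
Granite's profit: π_G = (376 - 0.5Q)q_G - (21q_G + (1/2)q_G²). Setting ∂π_G/∂q_G = 0: 355 - 2q_G - (1/2)(q_C) = 0.
Best responses: q_C = (237 - (1/2)q_G)/3, q_G = (355 - (1/2)q_C)/2.
Solving the pair: q_C = 1186/23, q_G = 164.6087.
Price P = 376 - (1/2)·216.1739 = 267.9130.
Corvus's profit: 267.9130·(1186/23) - 139·(1186/23) - (1186/23)² = 3988.4575.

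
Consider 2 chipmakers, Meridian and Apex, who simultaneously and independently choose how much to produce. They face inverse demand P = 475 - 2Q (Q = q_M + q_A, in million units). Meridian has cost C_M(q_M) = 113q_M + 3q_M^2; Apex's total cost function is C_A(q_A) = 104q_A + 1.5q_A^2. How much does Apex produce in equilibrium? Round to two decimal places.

45.24

Meridian's profit: π_M = (475 - 2Q)q_M - (113q_M + 3q_M²). Setting ∂π_M/∂q_M = 0: 362 - 10q_M - 2(q_A) = 0.
Apex's profit: π_A = (475 - 2Q)q_A - (104q_A + (3/2)q_A²). Setting ∂π_A/∂q_A = 0: 371 - 7q_A - 2(q_M) = 0.
Best responses: q_M = (362 - 2q_A)/10, q_A = (371 - 2q_M)/7.
Solving the pair: q_M = 896/33, q_A = 1493/33.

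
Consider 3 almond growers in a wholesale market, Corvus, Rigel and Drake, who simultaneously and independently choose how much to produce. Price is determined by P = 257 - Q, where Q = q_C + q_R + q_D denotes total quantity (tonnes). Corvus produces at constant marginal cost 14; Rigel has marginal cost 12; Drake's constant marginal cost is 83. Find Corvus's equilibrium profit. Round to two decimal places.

6006.25

Corvus's profit: π_C = (257 - Q)q_C - (14q_C). Setting ∂π_C/∂q_C = 0: 243 - 2q_C - (q_R + q_D) = 0.
Rigel's profit: π_R = (257 - Q)q_R - (12q_R). Setting ∂π_R/∂q_R = 0: 245 - 2q_R - (q_C + q_D) = 0.
Drake's first-order condition: 174 - 2q_D - (q_C + q_R) = 0.
Adding the 3 first-order conditions: 662 − 4Q = 0, so Q = 331/2.
Back-substituting: q_C = (243 − 331/2) = 155/2, q_R = (245 − 331/2) = 159/2, q_D = (174 − 331/2) = 17/2.
Price P = 257 - 331/2 = 183/2.
Corvus's profit: (183/2 - 14)·(155/2) = 6006.2500.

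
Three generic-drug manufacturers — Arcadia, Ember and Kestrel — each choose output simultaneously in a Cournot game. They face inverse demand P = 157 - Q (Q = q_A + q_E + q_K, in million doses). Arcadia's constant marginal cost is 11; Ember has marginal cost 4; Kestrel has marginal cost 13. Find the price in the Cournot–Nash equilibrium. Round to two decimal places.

46.25

Arcadia's profit: π_A = (157 - Q)q_A - (11q_A). Setting ∂π_A/∂q_A = 0: 146 - 2q_A - (q_E + q_K) = 0.
Ember's profit: π_E = (157 - Q)q_E - (4q_E). Setting ∂π_E/∂q_E = 0: 153 - 2q_E - (q_A + q_K) = 0.
Kestrel's first-order condition: 144 - 2q_K - (q_A + q_E) = 0.
Adding the 3 first-order conditions: 443 − 4Q = 0, so Q = 443/4.
Back-substituting: q_A = (146 − 443/4) = 141/4, q_E = (153 − 443/4) = 169/4, q_K = (144 − 443/4) = 133/4.
Total output Q = 443/4, so price P = 157 - 443/4 = 185/4.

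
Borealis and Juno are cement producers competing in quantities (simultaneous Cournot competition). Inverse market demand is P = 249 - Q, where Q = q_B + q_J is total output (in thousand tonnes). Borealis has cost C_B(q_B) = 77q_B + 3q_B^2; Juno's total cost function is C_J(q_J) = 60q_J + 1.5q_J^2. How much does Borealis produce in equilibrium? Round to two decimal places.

Borealis's profit: π_B = (249 - Q)q_B - (77q_B + 3q_B²). Setting ∂π_B/∂q_B = 0: 172 - 8q_B - (q_J) = 0.
Juno's first-order condition: 189 - 5q_J - (q_B) = 0.
Best responses: q_B = (172 - q_J)/8, q_J = (189 - q_B)/5.
Substituting one into the other gives q_B = 671/39 and q_J = 1340/39.

17.21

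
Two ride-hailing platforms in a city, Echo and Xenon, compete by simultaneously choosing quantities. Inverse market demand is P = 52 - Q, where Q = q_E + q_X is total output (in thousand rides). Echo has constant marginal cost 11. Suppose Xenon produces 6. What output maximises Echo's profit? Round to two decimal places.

With the rival's output fixed at 6, Echo's profit is π_E = (52 - 6 - q_E)q_E - (11q_E) = (46 - q_E)q_E - (11q_E).
∂π_E/∂q_E = 35 - 2q_E = 0, so q_E = 35/2.

17.50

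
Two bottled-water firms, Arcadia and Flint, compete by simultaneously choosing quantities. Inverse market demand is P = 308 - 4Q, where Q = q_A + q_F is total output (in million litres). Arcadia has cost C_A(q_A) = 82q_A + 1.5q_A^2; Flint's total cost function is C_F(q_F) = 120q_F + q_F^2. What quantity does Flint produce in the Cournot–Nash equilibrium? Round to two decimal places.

12.38

Arcadia's profit: π_A = (308 - 4Q)q_A - (82q_A + (3/2)q_A²). Setting ∂π_A/∂q_A = 0: 226 - 11q_A - 4(q_F) = 0.
Flint's first-order condition: 188 - 10q_F - 4(q_A) = 0.
Best responses: q_A = (226 - 4q_F)/11, q_F = (188 - 4q_A)/10.
Solving the pair: q_A = 754/47, q_F = 582/47.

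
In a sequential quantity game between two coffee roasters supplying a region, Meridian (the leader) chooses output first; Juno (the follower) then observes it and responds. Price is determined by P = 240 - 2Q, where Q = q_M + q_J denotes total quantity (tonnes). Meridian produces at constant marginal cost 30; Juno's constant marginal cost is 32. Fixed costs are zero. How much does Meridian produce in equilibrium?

53

The follower Juno best-responds to any q_M: π_J = (240 - 2Q)q_J - 32q_J.
Follower FOC: 208 - 2q_M - 4q_J = 0, so q_J(q_M) = (208 - 2q_M)/4.
Meridian substitutes q_J(q_M) into its own profit: π_M = q_M(240 - 2q_M - (208 - 2q_M)/2) - 30q_M = (136 - q_M)q_M - 30q_M.
The leader's first-order condition 106 - 2q_M = 0 yields q_M = 53.
Then q_J = (208 - 2·53)/4 = 51/2.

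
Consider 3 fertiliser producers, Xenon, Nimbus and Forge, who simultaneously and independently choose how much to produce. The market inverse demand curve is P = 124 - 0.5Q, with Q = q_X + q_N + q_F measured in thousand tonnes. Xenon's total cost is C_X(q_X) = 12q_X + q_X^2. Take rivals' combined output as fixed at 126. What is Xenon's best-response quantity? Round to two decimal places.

16.33

With rivals' combined output fixed at 126, Xenon's profit is π_X = (124 - (1/2)·126 - (1/2)q_X)q_X - (12q_X + q_X²) = (61 - (1/2)q_X)q_X - (12q_X + q_X²).
∂π_X/∂q_X = 49 - 3q_X = 0, so q_X = 49/3.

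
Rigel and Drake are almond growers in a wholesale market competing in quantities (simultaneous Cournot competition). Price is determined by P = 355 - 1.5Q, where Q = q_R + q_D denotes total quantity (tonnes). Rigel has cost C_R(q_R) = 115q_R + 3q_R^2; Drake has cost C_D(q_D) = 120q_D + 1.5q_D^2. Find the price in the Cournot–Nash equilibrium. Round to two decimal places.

Rigel's profit: π_R = (355 - 1.5Q)q_R - (115q_R + 3q_R²). Setting ∂π_R/∂q_R = 0: 240 - 9q_R - (3/2)(q_D) = 0.
Drake's first-order condition: 235 - 6q_D - (3/2)(q_R) = 0.
So q_R = (240 - (3/2)q_D)/9 and q_D = (235 - (3/2)q_R)/6.
Substituting one into the other gives q_R = 1450/69 and q_D = 780/23.
Total output Q = 54.9275, so price P = 355 - (3/2)·54.9275 = 272.6087.

272.61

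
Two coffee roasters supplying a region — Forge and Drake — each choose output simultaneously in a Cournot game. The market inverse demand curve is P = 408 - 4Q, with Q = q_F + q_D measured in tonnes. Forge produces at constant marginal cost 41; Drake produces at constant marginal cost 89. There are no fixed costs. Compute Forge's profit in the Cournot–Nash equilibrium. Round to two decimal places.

4784.03

Forge's profit: π_F = (408 - 4Q)q_F - (41q_F). Setting ∂π_F/∂q_F = 0: 367 - 8q_F - 4(q_D) = 0.
Drake's profit: π_D = (408 - 4Q)q_D - (89q_D). Setting ∂π_D/∂q_D = 0: 319 - 8q_D - 4(q_F) = 0.
Rearranging gives the reaction functions q_F = (367 - 4q_D)/8 and q_D = (319 - 4q_F)/8.
Substituting one into the other gives q_F = 415/12 and q_D = 271/12.
Price P = 408 - 4·(343/6) = 538/3.
Forge's profit: (538/3 - 41)·(415/12) = 4784.0278.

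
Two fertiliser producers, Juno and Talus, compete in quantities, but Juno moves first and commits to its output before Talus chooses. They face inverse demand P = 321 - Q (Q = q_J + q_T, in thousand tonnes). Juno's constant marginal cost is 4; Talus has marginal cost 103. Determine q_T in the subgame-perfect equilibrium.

5

The follower Talus best-responds to any q_J: π_T = (321 - Q)q_T - 103q_T.
Setting the follower's marginal profit to zero, 218 - q_J - 2q_T = 0, i.e. q_T = (218 - q_J)/2.
Juno substitutes q_T(q_J) into its own profit: π_J = q_J(321 - q_J - (218 - q_J)/2) - 4q_J = (212 - (1/2)q_J)q_J - 4q_J.
Maximising: ∂π_J/∂q_J = 208 - q_J = 0, giving q_J = 208.
Then q_T = (218 - 208)/2 = 5.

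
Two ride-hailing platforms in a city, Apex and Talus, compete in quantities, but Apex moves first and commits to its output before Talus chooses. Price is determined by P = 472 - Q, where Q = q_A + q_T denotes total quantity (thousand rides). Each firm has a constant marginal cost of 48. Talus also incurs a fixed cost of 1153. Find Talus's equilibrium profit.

The follower Talus best-responds to any q_A: π_T = (472 - Q)q_T - 48q_T.
∂π_T/∂q_T = 424 - q_A - 2q_T = 0 gives the reaction function q_T = (424 - q_A)/2.
Apex substitutes q_T(q_A) into its own profit: π_A = q_A(472 - q_A - (424 - q_A)/2) - 48q_A = (260 - (1/2)q_A)q_A - 48q_A.
Maximising: ∂π_A/∂q_A = 212 - q_A = 0, giving q_A = 212.
Then q_T = (424 - 212)/2 = 106.
Price P = 472 - 318 = 154.
Talus's profit: (154 - 48)·106 - 1153 = 10083.

10083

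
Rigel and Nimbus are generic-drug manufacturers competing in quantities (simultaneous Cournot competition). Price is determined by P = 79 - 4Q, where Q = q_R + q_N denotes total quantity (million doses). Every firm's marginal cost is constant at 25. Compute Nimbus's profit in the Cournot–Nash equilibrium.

Each firm earns π_i = (79 - 4Q)q_i - 25q_i.
Setting ∂π_i/∂q_i = 0 with rivals' quantities fixed: 54 - 8q_i - 4q_j = 0.
By symmetry each firm produces the same amount; substituting q_j = q_i yields q_i = 54/12 = 9/2.
Price P = 79 - 4·9 = 43.
Nimbus's profit: (43 - 25)·(9/2) = 81.

81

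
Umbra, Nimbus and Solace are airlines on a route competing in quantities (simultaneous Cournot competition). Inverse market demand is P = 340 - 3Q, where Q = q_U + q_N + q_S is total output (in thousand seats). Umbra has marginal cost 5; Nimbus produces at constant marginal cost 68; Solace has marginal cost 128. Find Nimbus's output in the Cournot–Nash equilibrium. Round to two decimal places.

Umbra's profit: π_U = (340 - 3Q)q_U - (5q_U). Setting ∂π_U/∂q_U = 0: 335 - 6q_U - 3(q_N + q_S) = 0.
Nimbus's profit: π_N = (340 - 3Q)q_N - (68q_N). Setting ∂π_N/∂q_N = 0: 272 - 6q_N - 3(q_U + q_S) = 0.
Solace's first-order condition: 212 - 6q_S - 3(q_U + q_N) = 0.
Adding the 3 conditions: 819 − 6Q − 6Q = 0, i.e. Q = 273/4.
Back-substituting: q_U = (335 − 819/4)/3 = 521/12, q_N = (272 − 819/4)/3 = 269/12, q_S = (212 − 819/4)/3 = 29/12.

22.42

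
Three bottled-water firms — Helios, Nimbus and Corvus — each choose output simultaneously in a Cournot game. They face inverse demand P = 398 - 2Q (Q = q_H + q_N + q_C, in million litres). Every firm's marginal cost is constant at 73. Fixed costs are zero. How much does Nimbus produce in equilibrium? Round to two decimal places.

Each firm earns π_i = (398 - 2Q)q_i - 73q_i.
First-order condition (treating rivals' output as given): 325 - 4q_i - 2·Σ_{j≠i} q_j = 0.
By symmetry each firm produces the same amount; substituting Σ_{j≠i} q_j = 2q_i yields q_i = 325/8.

40.63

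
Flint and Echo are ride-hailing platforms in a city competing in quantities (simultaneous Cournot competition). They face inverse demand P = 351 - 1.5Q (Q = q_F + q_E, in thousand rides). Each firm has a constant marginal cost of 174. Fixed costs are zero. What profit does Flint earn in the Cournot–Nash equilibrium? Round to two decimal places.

2320.67

A representative firm's profit is π_i = q_i(351 - 1.5Q) - 174q_i.
First-order condition (treating rivals' output as given): 177 - 3q_i - (3/2)q_j = 0.
With identical firms every q_j equals q_i, so q_j = q_i and 177 = (9/2)q_i, giving q_i = 118/3.
Price P = 351 - (3/2)·(236/3) = 233.
Flint's profit: (233 - 174)·(118/3) = 2320.6667.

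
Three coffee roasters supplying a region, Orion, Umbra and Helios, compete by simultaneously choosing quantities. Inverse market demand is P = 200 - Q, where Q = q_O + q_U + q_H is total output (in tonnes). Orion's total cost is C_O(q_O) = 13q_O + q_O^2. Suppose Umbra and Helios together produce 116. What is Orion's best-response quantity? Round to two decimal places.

With rivals' combined output fixed at 116, Orion's profit is π_O = (200 - 116 - q_O)q_O - (13q_O + q_O²) = (84 - q_O)q_O - (13q_O + q_O²).
∂π_O/∂q_O = 71 - 4q_O = 0, so q_O = 71/4.

17.75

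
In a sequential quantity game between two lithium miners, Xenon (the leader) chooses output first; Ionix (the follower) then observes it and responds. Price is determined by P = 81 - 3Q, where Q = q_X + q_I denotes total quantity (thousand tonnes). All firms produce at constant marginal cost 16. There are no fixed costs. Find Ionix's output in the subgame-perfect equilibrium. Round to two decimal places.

The follower Ionix best-responds to any q_X: π_I = (81 - 3Q)q_I - 16q_I.
Setting the follower's marginal profit to zero, 65 - 3q_X - 6q_I = 0, i.e. q_I = (65 - 3q_X)/6.
The leader anticipates this reaction. Substituting into P = 81 - 3Q gives P = 97/2 - (3/2)q_X, so π_X = (97/2 - (3/2)q_X)q_X - 16q_X.
Maximising: ∂π_X/∂q_X = 65/2 - 3q_X = 0, giving q_X = 65/6.
Then q_I = (65 - 3·(65/6))/6 = 65/12.

5.42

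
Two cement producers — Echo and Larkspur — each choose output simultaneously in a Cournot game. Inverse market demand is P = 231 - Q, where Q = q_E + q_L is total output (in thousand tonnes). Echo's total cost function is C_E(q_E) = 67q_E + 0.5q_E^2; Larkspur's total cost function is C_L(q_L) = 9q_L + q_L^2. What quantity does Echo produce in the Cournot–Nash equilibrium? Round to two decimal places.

Echo's profit: π_E = (231 - Q)q_E - (67q_E + (1/2)q_E²). Setting ∂π_E/∂q_E = 0: 164 - 3q_E - (q_L) = 0.
Larkspur's first-order condition: 222 - 4q_L - (q_E) = 0.
So q_E = (164 - q_L)/3 and q_L = (222 - q_E)/4.
Solving the pair: q_E = 434/11, q_L = 502/11.

39.45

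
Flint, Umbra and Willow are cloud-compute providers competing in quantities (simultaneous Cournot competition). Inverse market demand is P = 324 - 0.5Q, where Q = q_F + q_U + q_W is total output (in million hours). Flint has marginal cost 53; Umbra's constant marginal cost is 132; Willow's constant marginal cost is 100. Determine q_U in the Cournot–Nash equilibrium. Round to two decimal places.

40.50

Flint's profit: π_F = (324 - 0.5Q)q_F - (53q_F). Setting ∂π_F/∂q_F = 0: 271 - q_F - (1/2)(q_U + q_W) = 0.
Umbra's profit: π_U = (324 - 0.5Q)q_U - (132q_U). Setting ∂π_U/∂q_U = 0: 192 - q_U - (1/2)(q_F + q_W) = 0.
Willow's first-order condition: 224 - q_W - (1/2)(q_F + q_U) = 0.
Adding the 3 first-order conditions: 687 − 2Q = 0, so Q = 687/2.
Back-substituting: q_F = (271 − 687/4)/(1/2) = 397/2, q_U = (192 − 687/4)/(1/2) = 81/2, q_W = (224 − 687/4)/(1/2) = 209/2.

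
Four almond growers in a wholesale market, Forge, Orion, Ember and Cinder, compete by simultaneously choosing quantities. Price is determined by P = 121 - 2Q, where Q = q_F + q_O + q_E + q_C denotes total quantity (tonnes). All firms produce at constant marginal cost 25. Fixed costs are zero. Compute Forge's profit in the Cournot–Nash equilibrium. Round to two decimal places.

A representative firm's profit is π_i = q_i(121 - 2Q) - 25q_i.
Setting ∂π_i/∂q_i = 0 with rivals' quantities fixed: 96 - 4q_i - 2·Σ_{j≠i} q_j = 0.
By symmetry each firm produces the same amount; substituting Σ_{j≠i} q_j = 3q_i yields q_i = 96/10 = 48/5.
Price P = 121 - 2·(192/5) = 221/5.
Forge's profit: (221/5 - 25)·(48/5) = 184.3200.

184.32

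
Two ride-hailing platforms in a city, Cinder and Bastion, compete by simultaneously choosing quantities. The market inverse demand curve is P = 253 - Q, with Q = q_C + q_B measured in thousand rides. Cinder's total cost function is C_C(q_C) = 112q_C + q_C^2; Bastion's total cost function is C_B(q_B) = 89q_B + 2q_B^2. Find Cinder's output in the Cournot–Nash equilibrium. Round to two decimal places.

29.65

Cinder's profit: π_C = (253 - Q)q_C - (112q_C + q_C²). Setting ∂π_C/∂q_C = 0: 141 - 4q_C - (q_B) = 0.
Bastion's profit: π_B = (253 - Q)q_B - (89q_B + 2q_B²). Setting ∂π_B/∂q_B = 0: 164 - 6q_B - (q_C) = 0.
Best responses: q_C = (141 - q_B)/4, q_B = (164 - q_C)/6.
Solving the pair: q_C = 682/23, q_B = 515/23.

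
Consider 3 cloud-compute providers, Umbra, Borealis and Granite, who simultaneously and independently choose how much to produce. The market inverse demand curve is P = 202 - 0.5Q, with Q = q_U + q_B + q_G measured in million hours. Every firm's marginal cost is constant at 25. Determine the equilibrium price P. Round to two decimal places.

A representative firm's profit is π_i = q_i(202 - 0.5Q) - 25q_i.
First-order condition (treating rivals' output as given): 177 - q_i - (1/2)·Σ_{j≠i} q_j = 0.
By symmetry each firm produces the same amount; substituting Σ_{j≠i} q_j = 2q_i yields q_i = 177/2.
Total output Q = 531/2, so price P = 202 - (1/2)·(531/2) = 277/4.

69.25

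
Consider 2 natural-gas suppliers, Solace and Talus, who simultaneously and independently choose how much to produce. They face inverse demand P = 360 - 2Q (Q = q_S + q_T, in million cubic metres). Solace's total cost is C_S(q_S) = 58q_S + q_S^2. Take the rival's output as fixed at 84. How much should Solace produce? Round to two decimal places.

With the rival's output fixed at 84, Solace's profit is π_S = (360 - 2·84 - 2q_S)q_S - (58q_S + q_S²) = (192 - 2q_S)q_S - (58q_S + q_S²).
∂π_S/∂q_S = 134 - 6q_S = 0, so q_S = 67/3.

22.33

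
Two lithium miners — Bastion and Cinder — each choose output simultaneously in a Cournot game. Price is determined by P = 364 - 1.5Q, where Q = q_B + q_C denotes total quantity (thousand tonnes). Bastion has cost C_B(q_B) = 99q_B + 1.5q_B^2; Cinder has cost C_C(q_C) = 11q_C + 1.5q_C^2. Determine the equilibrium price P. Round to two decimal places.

Bastion's profit: π_B = (364 - 1.5Q)q_B - (99q_B + (3/2)q_B²). Setting ∂π_B/∂q_B = 0: 265 - 6q_B - (3/2)(q_C) = 0.
Cinder's profit: π_C = (364 - 1.5Q)q_C - (11q_C + (3/2)q_C²). Setting ∂π_C/∂q_C = 0: 353 - 6q_C - (3/2)(q_B) = 0.
Rearranging gives the reaction functions q_B = (265 - (3/2)q_C)/6 and q_C = (353 - (3/2)q_B)/6.
Substituting one into the other gives q_B = 1414/45 and q_C = 50.9778.
Total output Q = 412/5, so price P = 364 - (3/2)·(412/5) = 1202/5.

240.40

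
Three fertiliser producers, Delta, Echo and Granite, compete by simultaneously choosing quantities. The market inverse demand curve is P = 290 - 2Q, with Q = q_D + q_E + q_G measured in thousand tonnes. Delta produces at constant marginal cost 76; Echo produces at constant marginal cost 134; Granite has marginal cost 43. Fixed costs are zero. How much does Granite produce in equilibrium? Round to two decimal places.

Delta's profit: π_D = (290 - 2Q)q_D - (76q_D). Setting ∂π_D/∂q_D = 0: 214 - 4q_D - 2(q_E + q_G) = 0.
Echo's first-order condition: 156 - 4q_E - 2(q_D + q_G) = 0.
Granite's profit: π_G = (290 - 2Q)q_G - (43q_G). Setting ∂π_G/∂q_G = 0: 247 - 4q_G - 2(q_D + q_E) = 0.
Adding the 3 first-order conditions: 617 − 8Q = 0, so Q = 617/8.
Back-substituting: q_D = (214 − 617/4)/2 = 239/8, q_E = (156 − 617/4)/2 = 7/8, q_G = (247 − 617/4)/2 = 371/8.

46.38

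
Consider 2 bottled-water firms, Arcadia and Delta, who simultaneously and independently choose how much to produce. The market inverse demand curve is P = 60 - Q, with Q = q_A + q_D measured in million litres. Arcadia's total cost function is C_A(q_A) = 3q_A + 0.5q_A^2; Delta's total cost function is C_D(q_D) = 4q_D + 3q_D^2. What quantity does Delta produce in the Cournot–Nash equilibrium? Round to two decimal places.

4.83

Arcadia's profit: π_A = (60 - Q)q_A - (3q_A + (1/2)q_A²). Setting ∂π_A/∂q_A = 0: 57 - 3q_A - (q_D) = 0.
Delta's profit: π_D = (60 - Q)q_D - (4q_D + 3q_D²). Setting ∂π_D/∂q_D = 0: 56 - 8q_D - (q_A) = 0.
So q_A = (57 - q_D)/3 and q_D = (56 - q_A)/8.
Solving the pair: q_A = 400/23, q_D = 111/23.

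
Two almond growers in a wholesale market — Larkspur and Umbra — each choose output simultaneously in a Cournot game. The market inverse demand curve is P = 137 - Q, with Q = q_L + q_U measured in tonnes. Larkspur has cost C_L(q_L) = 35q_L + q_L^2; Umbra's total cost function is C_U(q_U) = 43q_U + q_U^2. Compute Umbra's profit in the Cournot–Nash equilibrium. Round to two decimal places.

Larkspur's profit: π_L = (137 - Q)q_L - (35q_L + q_L²). Setting ∂π_L/∂q_L = 0: 102 - 4q_L - (q_U) = 0.
Umbra's first-order condition: 94 - 4q_U - (q_L) = 0.
Rearranging gives the reaction functions q_L = (102 - q_U)/4 and q_U = (94 - q_L)/4.
Solving the pair: q_L = 314/15, q_U = 274/15.
Price P = 137 - 196/5 = 489/5.
Umbra's profit: (489/5)·(274/15) - 43·(274/15) - (274/15)² = 667.3422.

667.34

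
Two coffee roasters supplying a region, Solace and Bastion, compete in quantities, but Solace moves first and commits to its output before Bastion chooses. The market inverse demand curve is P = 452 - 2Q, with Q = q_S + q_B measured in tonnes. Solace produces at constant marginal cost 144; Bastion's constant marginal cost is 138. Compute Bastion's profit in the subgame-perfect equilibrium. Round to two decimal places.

Solve by backward induction. Given q_S, the follower Bastion maximises π_B = (452 - 2q_S - 2q_B)q_B - 138q_B.
Setting the follower's marginal profit to zero, 314 - 2q_S - 4q_B = 0, i.e. q_B = (314 - 2q_S)/4.
The leader anticipates this reaction. Substituting into P = 452 - 2Q gives P = 295 - q_S, so π_S = (295 - q_S)q_S - 144q_S.
Leader FOC: 151 - 2q_S = 0, so q_S = 151/2.
Then q_B = (314 - 2·(151/2))/4 = 163/4.
Price P = 452 - 2·(465/4) = 439/2.
Bastion's profit: (439/2 - 138)·(163/4) = 3321.1250.

3321.13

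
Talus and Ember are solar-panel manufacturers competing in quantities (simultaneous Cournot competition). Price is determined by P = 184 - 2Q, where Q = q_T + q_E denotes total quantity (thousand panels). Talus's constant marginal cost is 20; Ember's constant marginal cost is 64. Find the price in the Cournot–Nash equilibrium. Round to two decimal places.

Talus's profit: π_T = (184 - 2Q)q_T - (20q_T). Setting ∂π_T/∂q_T = 0: 164 - 4q_T - 2(q_E) = 0.
Ember's profit: π_E = (184 - 2Q)q_E - (64q_E). Setting ∂π_E/∂q_E = 0: 120 - 4q_E - 2(q_T) = 0.
Best responses: q_T = (164 - 2q_E)/4, q_E = (120 - 2q_T)/4.
Solving the pair: q_T = 104/3, q_E = 38/3.
Total output Q = 142/3, so price P = 184 - 2·(142/3) = 268/3.

89.33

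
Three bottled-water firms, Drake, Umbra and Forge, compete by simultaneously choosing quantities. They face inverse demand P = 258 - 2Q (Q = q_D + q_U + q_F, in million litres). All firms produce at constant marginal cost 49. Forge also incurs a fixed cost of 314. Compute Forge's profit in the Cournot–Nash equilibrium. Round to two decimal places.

A representative firm's profit is π_i = q_i(258 - 2Q) - 49q_i.
First-order condition (treating rivals' output as given): 209 - 4q_i - 2·Σ_{j≠i} q_j = 0.
With identical firms every q_j equals q_i, so Σ_{j≠i} q_j = 2q_i and 209 = 8q_i, giving q_i = 209/8.
Price P = 258 - 2·(627/8) = 405/4.
Forge's profit: (405/4 - 49)·(209/8) - 314 = 1051.0313.

1051.03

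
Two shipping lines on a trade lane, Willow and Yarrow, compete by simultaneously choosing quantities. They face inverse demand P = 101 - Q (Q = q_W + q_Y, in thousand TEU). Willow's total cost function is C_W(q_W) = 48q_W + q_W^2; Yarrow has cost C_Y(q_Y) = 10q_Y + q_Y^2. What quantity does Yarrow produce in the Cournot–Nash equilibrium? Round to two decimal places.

Willow's profit: π_W = (101 - Q)q_W - (48q_W + q_W²). Setting ∂π_W/∂q_W = 0: 53 - 4q_W - (q_Y) = 0.
Yarrow's profit: π_Y = (101 - Q)q_Y - (10q_Y + q_Y²). Setting ∂π_Y/∂q_Y = 0: 91 - 4q_Y - (q_W) = 0.
So q_W = (53 - q_Y)/4 and q_Y = (91 - q_W)/4.
Substituting one into the other gives q_W = 121/15 and q_Y = 311/15.

20.73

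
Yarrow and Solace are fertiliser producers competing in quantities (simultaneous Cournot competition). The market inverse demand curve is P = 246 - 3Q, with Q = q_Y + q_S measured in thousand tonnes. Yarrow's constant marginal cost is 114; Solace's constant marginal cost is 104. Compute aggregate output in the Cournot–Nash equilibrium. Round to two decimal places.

Yarrow's profit: π_Y = (246 - 3Q)q_Y - (114q_Y). Setting ∂π_Y/∂q_Y = 0: 132 - 6q_Y - 3(q_S) = 0.
Solace's first-order condition: 142 - 6q_S - 3(q_Y) = 0.
Best responses: q_Y = (132 - 3q_S)/6, q_S = (142 - 3q_Y)/6.
Substituting one into the other gives q_Y = 122/9 and q_S = 152/9.
Total output Q = 122/9 + 152/9 = 274/9.

30.44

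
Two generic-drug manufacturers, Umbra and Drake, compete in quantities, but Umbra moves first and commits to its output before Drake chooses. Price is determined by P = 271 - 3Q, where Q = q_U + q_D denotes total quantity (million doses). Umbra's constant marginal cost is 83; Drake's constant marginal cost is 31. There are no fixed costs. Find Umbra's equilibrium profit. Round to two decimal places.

770.67

The follower Drake best-responds to any q_U: π_D = (271 - 3Q)q_D - 31q_D.
Follower FOC: 240 - 3q_U - 6q_D = 0, so q_D(q_U) = (240 - 3q_U)/6.
The leader anticipates this reaction. Substituting into P = 271 - 3Q gives P = 151 - (3/2)q_U, so π_U = (151 - (3/2)q_U)q_U - 83q_U.
The leader's first-order condition 68 - 3q_U = 0 yields q_U = 68/3.
Then q_D = (240 - 3·(68/3))/6 = 86/3.
Price P = 271 - 3·(154/3) = 117.
Umbra's profit: (117 - 83)·(68/3) = 770.6667.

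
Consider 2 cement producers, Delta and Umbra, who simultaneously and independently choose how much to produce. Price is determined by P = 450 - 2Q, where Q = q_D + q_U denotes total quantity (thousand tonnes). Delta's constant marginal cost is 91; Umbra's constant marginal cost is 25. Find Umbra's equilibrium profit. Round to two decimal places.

Delta's profit: π_D = (450 - 2Q)q_D - (91q_D). Setting ∂π_D/∂q_D = 0: 359 - 4q_D - 2(q_U) = 0.
Umbra's first-order condition: 425 - 4q_U - 2(q_D) = 0.
Rearranging gives the reaction functions q_D = (359 - 2q_U)/4 and q_U = (425 - 2q_D)/4.
Solving the pair: q_D = 293/6, q_U = 491/6.
Price P = 450 - 2·(392/3) = 566/3.
Umbra's profit: (566/3 - 25)·(491/6) = 13393.3889.

13393.39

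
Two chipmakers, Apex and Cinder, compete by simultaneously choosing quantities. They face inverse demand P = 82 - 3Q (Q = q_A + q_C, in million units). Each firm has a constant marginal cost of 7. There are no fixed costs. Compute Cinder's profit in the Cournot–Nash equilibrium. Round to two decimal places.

Each firm earns π_i = (82 - 3Q)q_i - 7q_i.
Setting ∂π_i/∂q_i = 0 with rivals' quantities fixed: 75 - 6q_i - 3q_j = 0.
With identical firms every q_j equals q_i, so q_j = q_i and 75 = 9q_i, giving q_i = 25/3.
Price P = 82 - 3·(50/3) = 32.
Cinder's profit: (32 - 7)·(25/3) = 625/3.

208.33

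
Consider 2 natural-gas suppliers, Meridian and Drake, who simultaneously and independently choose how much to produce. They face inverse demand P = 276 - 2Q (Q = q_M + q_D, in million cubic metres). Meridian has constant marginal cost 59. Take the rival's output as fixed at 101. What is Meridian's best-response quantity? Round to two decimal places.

With the rival's output fixed at 101, Meridian's profit is π_M = (276 - 2·101 - 2q_M)q_M - (59q_M) = (74 - 2q_M)q_M - (59q_M).
∂π_M/∂q_M = 15 - 4q_M = 0, so q_M = 15/4.

3.75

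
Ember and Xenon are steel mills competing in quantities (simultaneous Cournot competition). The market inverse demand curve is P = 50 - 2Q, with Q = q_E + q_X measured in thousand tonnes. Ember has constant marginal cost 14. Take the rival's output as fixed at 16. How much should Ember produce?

With the rival's output fixed at 16, Ember's profit is π_E = (50 - 2·16 - 2q_E)q_E - (14q_E) = (18 - 2q_E)q_E - (14q_E).
∂π_E/∂q_E = 4 - 4q_E = 0, so q_E = 1.

1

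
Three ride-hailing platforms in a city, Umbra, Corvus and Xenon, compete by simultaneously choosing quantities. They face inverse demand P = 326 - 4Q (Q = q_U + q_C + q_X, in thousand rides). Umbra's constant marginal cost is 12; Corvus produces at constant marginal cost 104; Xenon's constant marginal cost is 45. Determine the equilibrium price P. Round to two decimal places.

121.75

Umbra's profit: π_U = (326 - 4Q)q_U - (12q_U). Setting ∂π_U/∂q_U = 0: 314 - 8q_U - 4(q_C + q_X) = 0.
Corvus's first-order condition: 222 - 8q_C - 4(q_U + q_X) = 0.
Xenon's first-order condition: 281 - 8q_X - 4(q_U + q_C) = 0.
Summing all 3 equations gives 817 − 16Q = 0, hence Q = 817/16.
Back-substituting: q_U = (314 − 817/4)/4 = 439/16, q_C = (222 − 817/4)/4 = 71/16, q_X = (281 − 817/4)/4 = 307/16.
Total output Q = 817/16, so price P = 326 - 4·(817/16) = 487/4.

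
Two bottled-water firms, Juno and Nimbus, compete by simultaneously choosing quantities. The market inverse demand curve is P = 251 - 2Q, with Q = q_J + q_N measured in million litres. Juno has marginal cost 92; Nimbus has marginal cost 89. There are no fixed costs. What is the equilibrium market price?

144

Juno's profit: π_J = (251 - 2Q)q_J - (92q_J). Setting ∂π_J/∂q_J = 0: 159 - 4q_J - 2(q_N) = 0.
Nimbus's first-order condition: 162 - 4q_N - 2(q_J) = 0.
Rearranging gives the reaction functions q_J = (159 - 2q_N)/4 and q_N = (162 - 2q_J)/4.
Solving the pair: q_J = 26, q_N = 55/2.
Total output Q = 107/2, so price P = 251 - 2·(107/2) = 144.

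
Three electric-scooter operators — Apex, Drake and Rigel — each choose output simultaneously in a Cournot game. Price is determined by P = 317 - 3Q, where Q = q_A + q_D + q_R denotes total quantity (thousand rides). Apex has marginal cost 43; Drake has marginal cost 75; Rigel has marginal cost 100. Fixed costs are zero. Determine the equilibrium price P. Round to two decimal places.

Apex's profit: π_A = (317 - 3Q)q_A - (43q_A). Setting ∂π_A/∂q_A = 0: 274 - 6q_A - 3(q_D + q_R) = 0.
Drake's profit: π_D = (317 - 3Q)q_D - (75q_D). Setting ∂π_D/∂q_D = 0: 242 - 6q_D - 3(q_A + q_R) = 0.
Rigel's profit: π_R = (317 - 3Q)q_R - (100q_R). Setting ∂π_R/∂q_R = 0: 217 - 6q_R - 3(q_A + q_D) = 0.
Summing all 3 equations gives 733 − 12Q = 0, hence Q = 733/12.
Back-substituting: q_A = (274 − 733/4)/3 = 121/4, q_D = (242 − 733/4)/3 = 235/12, q_R = (217 − 733/4)/3 = 45/4.
Total output Q = 733/12, so price P = 317 - 3·(733/12) = 535/4.

133.75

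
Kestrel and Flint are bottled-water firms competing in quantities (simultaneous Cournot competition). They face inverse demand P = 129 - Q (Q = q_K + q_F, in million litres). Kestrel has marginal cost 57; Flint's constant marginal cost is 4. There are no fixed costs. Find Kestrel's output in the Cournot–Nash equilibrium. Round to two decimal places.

Kestrel's profit: π_K = (129 - Q)q_K - (57q_K). Setting ∂π_K/∂q_K = 0: 72 - 2q_K - (q_F) = 0.
Flint's first-order condition: 125 - 2q_F - (q_K) = 0.
Rearranging gives the reaction functions q_K = (72 - q_F)/2 and q_F = (125 - q_K)/2.
Substituting one into the other gives q_K = 19/3 and q_F = 178/3.

6.33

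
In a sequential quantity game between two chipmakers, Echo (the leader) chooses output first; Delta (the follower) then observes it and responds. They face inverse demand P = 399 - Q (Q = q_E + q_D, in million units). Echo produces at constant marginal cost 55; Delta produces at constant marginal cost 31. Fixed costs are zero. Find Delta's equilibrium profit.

The follower Delta best-responds to any q_E: π_D = (399 - Q)q_D - 31q_D.
Setting the follower's marginal profit to zero, 368 - q_E - 2q_D = 0, i.e. q_D = (368 - q_E)/2.
Echo substitutes q_D(q_E) into its own profit: π_E = q_E(399 - q_E - (368 - q_E)/2) - 55q_E = (215 - (1/2)q_E)q_E - 55q_E.
Maximising: ∂π_E/∂q_E = 160 - q_E = 0, giving q_E = 160.
Then q_D = (368 - 160)/2 = 104.
Price P = 399 - 264 = 135.
Delta's profit: (135 - 31)·104 = 10816.

10816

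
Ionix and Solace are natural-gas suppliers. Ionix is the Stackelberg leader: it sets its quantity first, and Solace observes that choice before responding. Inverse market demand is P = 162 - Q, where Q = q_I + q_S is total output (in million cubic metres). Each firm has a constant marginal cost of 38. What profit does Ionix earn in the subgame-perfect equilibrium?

1922

The follower Solace best-responds to any q_I: π_S = (162 - Q)q_S - 38q_S.
∂π_S/∂q_S = 124 - q_I - 2q_S = 0 gives the reaction function q_S = (124 - q_I)/2.
Ionix substitutes q_S(q_I) into its own profit: π_I = q_I(162 - q_I - (124 - q_I)/2) - 38q_I = (100 - (1/2)q_I)q_I - 38q_I.
The leader's first-order condition 62 - q_I = 0 yields q_I = 62.
Then q_S = (124 - 62)/2 = 31.
Price P = 162 - 93 = 69.
Ionix's profit: (69 - 38)·62 = 1922.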